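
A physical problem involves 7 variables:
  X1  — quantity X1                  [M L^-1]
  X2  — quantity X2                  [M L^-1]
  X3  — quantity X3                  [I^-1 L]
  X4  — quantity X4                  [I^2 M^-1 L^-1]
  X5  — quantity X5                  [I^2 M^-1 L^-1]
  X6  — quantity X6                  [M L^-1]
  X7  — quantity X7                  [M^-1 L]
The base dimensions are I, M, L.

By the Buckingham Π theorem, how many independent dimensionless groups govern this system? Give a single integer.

5

Dimensional matrix (I×M×L by X1×X2×X3×X4×X5×X6×X7):
  I: [ 0  0 -1  2  2  0  0]
  M: [ 1  1  0 -1 -1  1 -1]
  L: [-1 -1  1 -1 -1 -1  1]
RREF → pivots at {X1,X3} ⇒ r = 2
n=7, r=2 ⇒ 5 dimensionless groups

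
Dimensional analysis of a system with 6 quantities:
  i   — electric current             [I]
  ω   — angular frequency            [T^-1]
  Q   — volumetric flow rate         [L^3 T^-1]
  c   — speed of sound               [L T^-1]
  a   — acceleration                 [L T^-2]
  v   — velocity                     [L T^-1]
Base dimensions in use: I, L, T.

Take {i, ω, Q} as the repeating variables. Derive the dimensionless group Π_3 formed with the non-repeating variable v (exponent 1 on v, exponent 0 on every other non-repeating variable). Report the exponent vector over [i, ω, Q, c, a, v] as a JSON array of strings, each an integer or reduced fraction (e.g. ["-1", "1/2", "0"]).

Write exponents as rows I,L,T / cols i,ω,Q,c,a,v:
  I: [ 1  0  0  0  0  0]
  L: [ 0  0  3  1  1  1]
  T: [ 0 -1 -1 -1 -2 -1]
Echelon form has 3 nonzero rows (pivots: i,ω,Q)
Repeat: i,ω,Q; free: c,a,v
RREF:
  r0: [   1    0    0    0    0    0]
  r1: [   0    1    0  2/3  5/3  2/3]
  r2: [   0    0    1  1/3  1/3  1/3]
Fix exponent of v at 1, c at 0, a at 0; solve each RREF row for its pivot's exponent:
  r0: exp(i) + (0)·1 = 0 ⇒ exp(i) = 0
  r1: exp(ω) + (2/3)·1 = 0 ⇒ exp(ω) = -2/3
  r2: exp(Q) + (1/3)·1 = 0 ⇒ exp(Q) = -1/3
Π_3 = ω^(-2/3) · Q^(-1/3) · v

["0", "-2/3", "-1/3", "0", "0", "1"]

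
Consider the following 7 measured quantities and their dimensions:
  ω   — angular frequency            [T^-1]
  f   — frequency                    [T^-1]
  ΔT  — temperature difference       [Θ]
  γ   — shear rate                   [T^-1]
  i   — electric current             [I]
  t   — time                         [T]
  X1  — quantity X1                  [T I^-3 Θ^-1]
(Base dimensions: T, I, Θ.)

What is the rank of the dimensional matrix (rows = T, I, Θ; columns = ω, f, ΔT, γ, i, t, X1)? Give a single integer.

Write exponents as rows T,I,Θ / cols ω,f,ΔT,γ,i,t,X1:
  T: [-1 -1  0 -1  0  1  1]
  I: [ 0  0  0  0  1  0 -3]
  Θ: [ 0  0  1  0  0  0 -1]
RREF → pivots at {ω,ΔT,i} ⇒ r = 3

3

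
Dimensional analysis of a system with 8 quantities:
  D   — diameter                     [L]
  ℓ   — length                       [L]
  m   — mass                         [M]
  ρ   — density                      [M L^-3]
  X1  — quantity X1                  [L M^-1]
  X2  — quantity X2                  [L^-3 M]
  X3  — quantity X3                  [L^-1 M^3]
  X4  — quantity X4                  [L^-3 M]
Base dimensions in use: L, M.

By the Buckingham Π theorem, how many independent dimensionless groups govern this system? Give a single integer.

6

Dimensional matrix (L×M by D×ℓ×m×ρ×X1×X2×X3×X4):
  L: [ 1  1  0 -3  1 -3 -1 -3]
  M: [ 0  0  1  1 -1  1  3  1]
RREF → pivots at {D,m} ⇒ r = 2
n=8, r=2 ⇒ 6 dimensionless groups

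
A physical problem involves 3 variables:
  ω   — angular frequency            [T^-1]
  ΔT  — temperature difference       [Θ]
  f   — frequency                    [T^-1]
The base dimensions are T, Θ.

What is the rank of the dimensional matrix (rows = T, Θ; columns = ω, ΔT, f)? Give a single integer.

Write exponents as rows T,Θ / cols ω,ΔT,f:
  T: [-1  0 -1]
  Θ: [ 0  1  0]
Echelon form has 2 nonzero rows (pivots: ω,ΔT)

2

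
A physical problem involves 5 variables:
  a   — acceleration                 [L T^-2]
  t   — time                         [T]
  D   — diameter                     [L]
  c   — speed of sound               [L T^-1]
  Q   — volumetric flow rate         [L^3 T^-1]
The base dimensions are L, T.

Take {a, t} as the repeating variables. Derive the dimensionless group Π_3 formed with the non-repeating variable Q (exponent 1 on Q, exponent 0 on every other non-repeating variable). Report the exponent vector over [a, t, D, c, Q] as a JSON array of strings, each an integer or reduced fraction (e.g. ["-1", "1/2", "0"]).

Exponent matrix [L,T] × [a,t,D,c,Q]:
  L: [ 1  0  1  1  3]
  T: [-2  1  0 -1 -1]
Row reduction gives pivot columns a,t; rank = 2
Pivot set = {a,t}, free = {D,c,Q}
RREF:
  r0: [   1    0    1    1    3]
  r1: [   0    1    2    1    5]
Fix exponent of Q at 1, D at 0, c at 0; solve each RREF row for its pivot's exponent:
  r0: exp(a) + (3)·1 = 0 ⇒ exp(a) = -3
  r1: exp(t) + (5)·1 = 0 ⇒ exp(t) = -5
Π_3 = a^-3 · t^-5 · Q

["-3", "-5", "0", "0", "1"]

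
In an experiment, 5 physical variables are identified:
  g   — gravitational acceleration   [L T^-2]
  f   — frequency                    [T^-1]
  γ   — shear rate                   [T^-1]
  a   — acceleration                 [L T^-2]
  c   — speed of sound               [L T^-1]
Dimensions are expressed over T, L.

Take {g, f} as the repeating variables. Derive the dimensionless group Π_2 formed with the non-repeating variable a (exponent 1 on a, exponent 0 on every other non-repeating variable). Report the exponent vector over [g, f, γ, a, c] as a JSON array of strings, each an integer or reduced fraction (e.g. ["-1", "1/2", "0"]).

Write exponents as rows T,L / cols g,f,γ,a,c:
  T: [-2 -1 -1 -2 -1]
  L: [ 1  0  0  1  1]
RREF → pivots at {g,f} ⇒ r = 2
Repeat: g,f; free: γ,a,c
RREF:
  r0: [   1    0    0    1    1]
  r1: [   0    1    1    0   -1]
Fix exponent of a at 1, γ at 0, c at 0; solve each RREF row for its pivot's exponent:
  r0: exp(g) + (1)·1 = 0 ⇒ exp(g) = -1
  r1: exp(f) + (0)·1 = 0 ⇒ exp(f) = 0
Π_2 = g^-1 · a

["-1", "0", "0", "1", "0"]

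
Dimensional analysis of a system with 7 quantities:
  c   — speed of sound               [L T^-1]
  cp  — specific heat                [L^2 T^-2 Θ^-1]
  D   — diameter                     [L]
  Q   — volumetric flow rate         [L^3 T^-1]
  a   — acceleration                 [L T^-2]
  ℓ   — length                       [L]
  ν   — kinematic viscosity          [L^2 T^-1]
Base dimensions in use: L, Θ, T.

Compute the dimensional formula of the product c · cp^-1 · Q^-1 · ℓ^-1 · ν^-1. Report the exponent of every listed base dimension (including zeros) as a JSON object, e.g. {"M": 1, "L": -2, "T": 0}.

{"L": -7, "Θ": 1, "T": 3}

Exponent matrix [L,Θ,T] × [c,cp,D,Q,a,ℓ,ν]:
  L: [ 1  2  1  3  1  1  2]
  Θ: [ 0 -1  0  0  0  0  0]
  T: [-1 -2  0 -1 -2  0 -1]
  [L]: (1)·1+(-1)·2+(-1)·3+(-1)·1+(-1)·2 = -7
  [Θ]: (1)·0+(-1)·-1+(-1)·0+(-1)·0+(-1)·0 = 1
  [T]: (1)·-1+(-1)·-2+(-1)·-1+(-1)·0+(-1)·-1 = 3
⇒ L^-7 Θ T^3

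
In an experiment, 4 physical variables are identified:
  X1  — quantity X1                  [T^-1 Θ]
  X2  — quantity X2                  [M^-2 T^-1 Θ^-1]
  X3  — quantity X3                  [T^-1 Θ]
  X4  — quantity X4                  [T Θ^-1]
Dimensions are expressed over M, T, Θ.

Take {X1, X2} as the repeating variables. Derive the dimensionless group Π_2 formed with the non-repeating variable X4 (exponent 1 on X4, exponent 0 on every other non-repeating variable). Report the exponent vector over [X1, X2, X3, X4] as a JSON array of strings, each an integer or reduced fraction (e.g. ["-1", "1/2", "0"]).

Exponent matrix [M,T,Θ] × [X1,X2,X3,X4]:
  M: [ 0 -2  0  0]
  T: [-1 -1 -1  1]
  Θ: [ 1 -1  1 -1]
Row reduction gives pivot columns X1,X2; rank = 2
Pivot set = {X1,X2}, free = {X3,X4}
RREF:
  r0: [   1    0    1   -1]
  r1: [   0    1    0    0]
  r2: [   0    0    0    0]
Fix exponent of X4 at 1, X3 at 0; solve each RREF row for its pivot's exponent:
  r0: exp(X1) + (-1)·1 = 0 ⇒ exp(X1) = 1
  r1: exp(X2) + (0)·1 = 0 ⇒ exp(X2) = 0
Π_2 = X1 · X4

["1", "0", "0", "1"]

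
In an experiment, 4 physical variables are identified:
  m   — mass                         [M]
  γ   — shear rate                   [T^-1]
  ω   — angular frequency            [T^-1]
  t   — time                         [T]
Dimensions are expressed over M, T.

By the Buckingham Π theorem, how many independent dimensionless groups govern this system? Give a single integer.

Write exponents as rows M,T / cols m,γ,ω,t:
  M: [ 1  0  0  0]
  T: [ 0 -1 -1  1]
Echelon form has 2 nonzero rows (pivots: m,γ)
4 vars − rank 2 = 2 Π groups

2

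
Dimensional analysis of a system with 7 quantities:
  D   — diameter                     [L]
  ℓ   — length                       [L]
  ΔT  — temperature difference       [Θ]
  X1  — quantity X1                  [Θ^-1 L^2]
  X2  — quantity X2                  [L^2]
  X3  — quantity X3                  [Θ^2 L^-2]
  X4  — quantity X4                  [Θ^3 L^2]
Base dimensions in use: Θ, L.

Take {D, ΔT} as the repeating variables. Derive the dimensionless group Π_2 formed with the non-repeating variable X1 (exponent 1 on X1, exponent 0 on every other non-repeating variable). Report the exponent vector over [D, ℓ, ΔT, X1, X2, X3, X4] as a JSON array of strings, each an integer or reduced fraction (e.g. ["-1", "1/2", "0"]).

Exponent matrix [Θ,L] × [D,ℓ,ΔT,X1,X2,X3,X4]:
  Θ: [ 0  0  1 -1  0  2  3]
  L: [ 1  1  0  2  2 -2  2]
RREF → pivots at {D,ΔT} ⇒ r = 2
Pivot set = {D,ΔT}, free = {ℓ,X1,X2,X3,X4}
RREF:
  r0: [   1    1    0    2    2   -2    2]
  r1: [   0    0    1   -1    0    2    3]
Fix exponent of X1 at 1, ℓ at 0, X2 at 0, X3 at 0, X4 at 0; solve each RREF row for its pivot's exponent:
  r0: exp(D) + (2)·1 = 0 ⇒ exp(D) = -2
  r1: exp(ΔT) + (-1)·1 = 0 ⇒ exp(ΔT) = 1
Π_2 = D^-2 · ΔT · X1

["-2", "0", "1", "1", "0", "0", "0"]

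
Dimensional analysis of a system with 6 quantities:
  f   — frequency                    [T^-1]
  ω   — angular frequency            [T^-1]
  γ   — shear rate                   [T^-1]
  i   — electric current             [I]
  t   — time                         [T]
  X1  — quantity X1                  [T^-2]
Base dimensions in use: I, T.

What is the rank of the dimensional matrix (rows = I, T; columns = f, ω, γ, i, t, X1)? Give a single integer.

2

Write exponents as rows I,T / cols f,ω,γ,i,t,X1:
  I: [ 0  0  0  1  0  0]
  T: [-1 -1 -1  0  1 -2]
RREF → pivots at {f,i} ⇒ r = 2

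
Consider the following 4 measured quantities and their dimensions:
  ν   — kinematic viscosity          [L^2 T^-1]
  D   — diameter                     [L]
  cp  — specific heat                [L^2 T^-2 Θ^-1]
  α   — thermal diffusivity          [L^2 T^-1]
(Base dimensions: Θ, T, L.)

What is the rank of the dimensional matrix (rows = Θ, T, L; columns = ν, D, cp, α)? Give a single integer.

3

Write exponents as rows Θ,T,L / cols ν,D,cp,α:
  Θ: [ 0  0 -1  0]
  T: [-1  0 -2 -1]
  L: [ 2  1  2  2]
RREF → pivots at {ν,D,cp} ⇒ r = 3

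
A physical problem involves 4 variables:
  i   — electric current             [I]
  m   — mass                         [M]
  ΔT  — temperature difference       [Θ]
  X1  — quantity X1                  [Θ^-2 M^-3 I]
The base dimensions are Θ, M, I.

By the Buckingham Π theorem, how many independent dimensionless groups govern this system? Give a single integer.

Exponent matrix [Θ,M,I] × [i,m,ΔT,X1]:
  Θ: [ 0  0  1 -2]
  M: [ 0  1  0 -3]
  I: [ 1  0  0  1]
Row reduction gives pivot columns i,m,ΔT; rank = 3
n=4, r=3 ⇒ 1 dimensionless group

1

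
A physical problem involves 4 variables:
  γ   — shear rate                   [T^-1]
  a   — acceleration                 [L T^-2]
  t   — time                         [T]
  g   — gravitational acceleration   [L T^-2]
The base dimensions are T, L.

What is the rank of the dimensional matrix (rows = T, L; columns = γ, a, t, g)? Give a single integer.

2

Write exponents as rows T,L / cols γ,a,t,g:
  T: [-1 -2  1 -2]
  L: [ 0  1  0  1]
Row reduction gives pivot columns γ,a; rank = 2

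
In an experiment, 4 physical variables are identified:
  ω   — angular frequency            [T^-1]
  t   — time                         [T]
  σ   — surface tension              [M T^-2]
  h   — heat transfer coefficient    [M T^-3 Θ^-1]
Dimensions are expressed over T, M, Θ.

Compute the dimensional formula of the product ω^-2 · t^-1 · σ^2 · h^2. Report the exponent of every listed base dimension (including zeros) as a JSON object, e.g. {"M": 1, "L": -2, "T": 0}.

Dimensional matrix (T×M×Θ by ω×t×σ×h):
  T: [-1  1 -2 -3]
  M: [ 0  0  1  1]
  Θ: [ 0  0  0 -1]
  [T]: (-2)·-1+(-1)·1+(2)·-2+(2)·-3 = -9
  [M]: (-2)·0+(-1)·0+(2)·1+(2)·1 = 4
  [Θ]: (-2)·0+(-1)·0+(2)·0+(2)·-1 = -2
⇒ T^-9 M^4 Θ^-2

{"T": -9, "M": 4, "Θ": -2}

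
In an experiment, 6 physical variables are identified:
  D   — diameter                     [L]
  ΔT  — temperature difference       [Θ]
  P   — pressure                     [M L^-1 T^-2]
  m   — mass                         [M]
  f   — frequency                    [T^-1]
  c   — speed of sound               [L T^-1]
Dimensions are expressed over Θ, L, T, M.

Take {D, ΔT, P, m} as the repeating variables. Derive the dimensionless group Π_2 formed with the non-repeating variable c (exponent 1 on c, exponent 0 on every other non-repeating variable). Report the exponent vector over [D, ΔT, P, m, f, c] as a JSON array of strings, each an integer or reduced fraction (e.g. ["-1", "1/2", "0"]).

["-3/2", "0", "-1/2", "1/2", "0", "1"]

Exponent matrix [Θ,L,T,M] × [D,ΔT,P,m,f,c]:
  Θ: [ 0  1  0  0  0  0]
  L: [ 1  0 -1  0  0  1]
  T: [ 0  0 -2  0 -1 -1]
  M: [ 0  0  1  1  0  0]
RREF → pivots at {D,ΔT,P,m} ⇒ r = 4
Pivot set = {D,ΔT,P,m}, free = {f,c}
RREF:
  r0: [   1    0    0    0  1/2  3/2]
  r1: [   0    1    0    0    0    0]
  r2: [   0    0    1    0  1/2  1/2]
  r3: [   0    0    0    1 -1/2 -1/2]
Fix exponent of c at 1, f at 0; solve each RREF row for its pivot's exponent:
  r0: exp(D) + (3/2)·1 = 0 ⇒ exp(D) = -3/2
  r1: exp(ΔT) + (0)·1 = 0 ⇒ exp(ΔT) = 0
  r2: exp(P) + (1/2)·1 = 0 ⇒ exp(P) = -1/2
  r3: exp(m) + (-1/2)·1 = 0 ⇒ exp(m) = 1/2
Π_2 = D^(-3/2) · P^(-1/2) · m^(1/2) · c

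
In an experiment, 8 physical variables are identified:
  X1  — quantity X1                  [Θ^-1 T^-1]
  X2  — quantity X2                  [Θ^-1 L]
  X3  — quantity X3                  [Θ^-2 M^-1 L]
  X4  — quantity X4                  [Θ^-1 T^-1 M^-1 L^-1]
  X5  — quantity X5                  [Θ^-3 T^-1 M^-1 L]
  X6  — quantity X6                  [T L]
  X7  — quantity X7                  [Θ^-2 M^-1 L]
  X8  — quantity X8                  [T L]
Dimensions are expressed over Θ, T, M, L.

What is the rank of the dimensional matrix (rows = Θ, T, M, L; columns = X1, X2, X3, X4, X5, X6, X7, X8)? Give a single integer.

3

Write exponents as rows Θ,T,M,L / cols X1,X2,X3,X4,X5,X6,X7,X8:
  Θ: [-1 -1 -2 -1 -3  0 -2  0]
  T: [-1  0  0 -1 -1  1  0  1]
  M: [ 0  0 -1 -1 -1  0 -1  0]
  L: [ 0  1  1 -1  1  1  1  1]
RREF → pivots at {X1,X2,X3} ⇒ r = 3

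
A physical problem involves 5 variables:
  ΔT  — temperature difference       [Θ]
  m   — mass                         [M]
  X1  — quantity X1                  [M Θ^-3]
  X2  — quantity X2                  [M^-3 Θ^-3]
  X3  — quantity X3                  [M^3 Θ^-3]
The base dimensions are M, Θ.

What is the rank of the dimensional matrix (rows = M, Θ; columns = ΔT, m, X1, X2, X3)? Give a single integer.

Dimensional matrix (M×Θ by ΔT×m×X1×X2×X3):
  M: [ 0  1  1 -3  3]
  Θ: [ 1  0 -3 -3 -3]
Row reduction gives pivot columns ΔT,m; rank = 2

2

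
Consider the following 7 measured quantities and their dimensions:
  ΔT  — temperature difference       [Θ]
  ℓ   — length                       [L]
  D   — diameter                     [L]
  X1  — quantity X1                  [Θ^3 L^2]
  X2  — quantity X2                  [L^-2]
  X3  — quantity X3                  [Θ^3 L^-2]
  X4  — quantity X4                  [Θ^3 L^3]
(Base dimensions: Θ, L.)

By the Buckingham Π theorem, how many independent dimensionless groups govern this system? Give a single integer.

Exponent matrix [Θ,L] × [ΔT,ℓ,D,X1,X2,X3,X4]:
  Θ: [ 1  0  0  3  0  3  3]
  L: [ 0  1  1  2 -2 -2  3]
Row reduction gives pivot columns ΔT,ℓ; rank = 2
7 vars − rank 2 = 5 Π groups

5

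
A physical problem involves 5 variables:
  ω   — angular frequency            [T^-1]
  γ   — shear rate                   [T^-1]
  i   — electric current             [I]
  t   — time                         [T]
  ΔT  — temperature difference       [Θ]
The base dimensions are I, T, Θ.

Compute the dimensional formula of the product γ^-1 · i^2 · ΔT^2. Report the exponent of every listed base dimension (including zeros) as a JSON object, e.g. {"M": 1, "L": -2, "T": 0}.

Exponent matrix [I,T,Θ] × [ω,γ,i,t,ΔT]:
  I: [ 0  0  1  0  0]
  T: [-1 -1  0  1  0]
  Θ: [ 0  0  0  0  1]
  [I]: (-1)·0+(2)·1+(2)·0 = 2
  [T]: (-1)·-1+(2)·0+(2)·0 = 1
  [Θ]: (-1)·0+(2)·0+(2)·1 = 2
⇒ I^2 T Θ^2

{"I": 2, "T": 1, "Θ": 2}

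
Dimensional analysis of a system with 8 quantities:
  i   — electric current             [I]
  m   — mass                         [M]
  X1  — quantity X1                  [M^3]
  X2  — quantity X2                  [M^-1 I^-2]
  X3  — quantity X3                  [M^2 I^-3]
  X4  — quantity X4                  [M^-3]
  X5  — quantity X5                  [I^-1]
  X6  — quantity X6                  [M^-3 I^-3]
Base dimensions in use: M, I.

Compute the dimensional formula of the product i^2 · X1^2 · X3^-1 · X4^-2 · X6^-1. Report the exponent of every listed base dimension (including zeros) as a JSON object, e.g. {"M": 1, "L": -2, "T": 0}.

{"M": 13, "I": 8}

Exponent matrix [M,I] × [i,m,X1,X2,X3,X4,X5,X6]:
  M: [ 0  1  3 -1  2 -3  0 -3]
  I: [ 1  0  0 -2 -3  0 -1 -3]
  [M]: (2)·0+(2)·3+(-1)·2+(-2)·-3+(-1)·-3 = 13
  [I]: (2)·1+(2)·0+(-1)·-3+(-2)·0+(-1)·-3 = 8
⇒ M^13 I^8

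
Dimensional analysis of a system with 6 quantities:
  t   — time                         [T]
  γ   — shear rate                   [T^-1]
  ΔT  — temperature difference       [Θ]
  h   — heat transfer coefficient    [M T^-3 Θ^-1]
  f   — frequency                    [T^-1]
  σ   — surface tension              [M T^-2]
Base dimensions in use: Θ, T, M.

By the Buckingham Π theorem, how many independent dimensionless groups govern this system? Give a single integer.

Write exponents as rows Θ,T,M / cols t,γ,ΔT,h,f,σ:
  Θ: [ 0  0  1 -1  0  0]
  T: [ 1 -1  0 -3 -1 -2]
  M: [ 0  0  0  1  0  1]
RREF → pivots at {t,ΔT,h} ⇒ r = 3
Π count = n − r = 6 − 3 = 3

3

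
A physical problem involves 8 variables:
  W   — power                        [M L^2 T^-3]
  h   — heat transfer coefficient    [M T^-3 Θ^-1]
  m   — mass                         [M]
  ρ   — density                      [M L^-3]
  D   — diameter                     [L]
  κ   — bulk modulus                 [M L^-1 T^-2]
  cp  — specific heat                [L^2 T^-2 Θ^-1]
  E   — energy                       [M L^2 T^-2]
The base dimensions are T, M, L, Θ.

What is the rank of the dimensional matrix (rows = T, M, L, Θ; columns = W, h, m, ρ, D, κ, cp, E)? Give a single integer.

Write exponents as rows T,M,L,Θ / cols W,h,m,ρ,D,κ,cp,E:
  T: [-3 -3  0  0  0 -2 -2 -2]
  M: [ 1  1  1  1  0  1  0  1]
  L: [ 2  0  0 -3  1 -1  2  2]
  Θ: [ 0 -1  0  0  0  0 -1  0]
Echelon form has 4 nonzero rows (pivots: W,h,m,ρ)

4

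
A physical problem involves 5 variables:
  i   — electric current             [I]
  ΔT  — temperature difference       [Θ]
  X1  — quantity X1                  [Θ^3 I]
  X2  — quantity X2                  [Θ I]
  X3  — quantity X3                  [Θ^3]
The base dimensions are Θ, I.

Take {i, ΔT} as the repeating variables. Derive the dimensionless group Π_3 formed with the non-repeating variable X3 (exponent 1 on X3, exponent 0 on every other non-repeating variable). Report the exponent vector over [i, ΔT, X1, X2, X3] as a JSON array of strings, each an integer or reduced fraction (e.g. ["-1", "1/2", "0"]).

Exponent matrix [Θ,I] × [i,ΔT,X1,X2,X3]:
  Θ: [ 0  1  3  1  3]
  I: [ 1  0  1  1  0]
Row reduction gives pivot columns i,ΔT; rank = 2
Repeat: i,ΔT; free: X1,X2,X3
RREF:
  r0: [   1    0    1    1    0]
  r1: [   0    1    3    1    3]
Fix exponent of X3 at 1, X1 at 0, X2 at 0; solve each RREF row for its pivot's exponent:
  r0: exp(i) + (0)·1 = 0 ⇒ exp(i) = 0
  r1: exp(ΔT) + (3)·1 = 0 ⇒ exp(ΔT) = -3
Π_3 = ΔT^-3 · X3

["0", "-3", "0", "0", "1"]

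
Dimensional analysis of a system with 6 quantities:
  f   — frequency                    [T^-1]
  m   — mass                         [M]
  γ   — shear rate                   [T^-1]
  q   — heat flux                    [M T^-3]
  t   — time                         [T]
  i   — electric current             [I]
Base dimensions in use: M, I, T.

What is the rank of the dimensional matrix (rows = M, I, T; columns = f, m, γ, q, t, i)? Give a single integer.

3

Write exponents as rows M,I,T / cols f,m,γ,q,t,i:
  M: [ 0  1  0  1  0  0]
  I: [ 0  0  0  0  0  1]
  T: [-1  0 -1 -3  1  0]
Echelon form has 3 nonzero rows (pivots: f,m,i)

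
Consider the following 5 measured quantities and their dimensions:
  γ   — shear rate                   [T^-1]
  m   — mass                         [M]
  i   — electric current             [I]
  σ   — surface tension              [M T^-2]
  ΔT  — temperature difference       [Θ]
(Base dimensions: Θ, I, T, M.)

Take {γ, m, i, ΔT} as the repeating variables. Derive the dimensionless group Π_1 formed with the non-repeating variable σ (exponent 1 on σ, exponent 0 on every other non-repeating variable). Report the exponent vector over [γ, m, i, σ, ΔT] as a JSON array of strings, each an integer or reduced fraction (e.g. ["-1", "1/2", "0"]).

["-2", "-1", "0", "1", "0"]

Dimensional matrix (Θ×I×T×M by γ×m×i×σ×ΔT):
  Θ: [ 0  0  0  0  1]
  I: [ 0  0  1  0  0]
  T: [-1  0  0 -2  0]
  M: [ 0  1  0  1  0]
Row reduction gives pivot columns γ,m,i,ΔT; rank = 4
Repeat: γ,m,i,ΔT; free: σ
RREF:
  r0: [   1    0    0    2    0]
  r1: [   0    1    0    1    0]
  r2: [   0    0    1    0    0]
  r3: [   0    0    0    0    1]
Fix exponent of σ at 1; solve each RREF row for its pivot's exponent:
  r0: exp(γ) + (2)·1 = 0 ⇒ exp(γ) = -2
  r1: exp(m) + (1)·1 = 0 ⇒ exp(m) = -1
  r2: exp(i) + (0)·1 = 0 ⇒ exp(i) = 0
  r3: exp(ΔT) + (0)·1 = 0 ⇒ exp(ΔT) = 0
Π_1 = γ^-2 · m^-1 · σ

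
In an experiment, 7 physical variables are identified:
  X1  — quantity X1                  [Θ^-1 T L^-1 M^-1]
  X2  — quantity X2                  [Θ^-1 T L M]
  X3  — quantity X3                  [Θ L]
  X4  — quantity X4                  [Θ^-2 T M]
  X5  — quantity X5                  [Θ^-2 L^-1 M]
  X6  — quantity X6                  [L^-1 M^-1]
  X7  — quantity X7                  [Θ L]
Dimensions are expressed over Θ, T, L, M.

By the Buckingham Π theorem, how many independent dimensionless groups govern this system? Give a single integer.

Write exponents as rows Θ,T,L,M / cols X1,X2,X3,X4,X5,X6,X7:
  Θ: [-1 -1  1 -2 -2  0  1]
  T: [ 1  1  0  1  0  0  0]
  L: [-1  1  1  0 -1 -1  1]
  M: [-1  1  0  1  1 -1  0]
RREF → pivots at {X1,X2,X3} ⇒ r = 3
n=7, r=3 ⇒ 4 dimensionless groups

4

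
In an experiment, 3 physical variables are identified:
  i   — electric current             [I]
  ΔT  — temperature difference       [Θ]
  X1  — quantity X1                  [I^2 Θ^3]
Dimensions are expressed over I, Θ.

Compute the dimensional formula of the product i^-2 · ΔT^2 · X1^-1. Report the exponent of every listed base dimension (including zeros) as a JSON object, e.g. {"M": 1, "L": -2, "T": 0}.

Write exponents as rows I,Θ / cols i,ΔT,X1:
  I: [ 1  0  2]
  Θ: [ 0  1  3]
  [I]: (-2)·1+(2)·0+(-1)·2 = -4
  [Θ]: (-2)·0+(2)·1+(-1)·3 = -1
⇒ I^-4 Θ^-1

{"I": -4, "Θ": -1}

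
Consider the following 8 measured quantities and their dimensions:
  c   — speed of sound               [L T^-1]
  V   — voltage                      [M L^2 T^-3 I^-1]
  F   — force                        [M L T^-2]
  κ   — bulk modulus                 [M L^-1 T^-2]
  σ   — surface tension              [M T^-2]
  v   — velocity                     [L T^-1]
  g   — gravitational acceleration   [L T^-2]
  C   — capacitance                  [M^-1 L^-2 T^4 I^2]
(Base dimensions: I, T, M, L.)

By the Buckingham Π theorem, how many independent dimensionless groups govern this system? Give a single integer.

Write exponents as rows I,T,M,L / cols c,V,F,κ,σ,v,g,C:
  I: [ 0 -1  0  0  0  0  0  2]
  T: [-1 -3 -2 -2 -2 -1 -2  4]
  M: [ 0  1  1  1  1  0  0 -1]
  L: [ 1  2  1 -1  0  1  1 -2]
Echelon form has 4 nonzero rows (pivots: c,V,F,κ)
n=8, r=4 ⇒ 4 dimensionless groups

4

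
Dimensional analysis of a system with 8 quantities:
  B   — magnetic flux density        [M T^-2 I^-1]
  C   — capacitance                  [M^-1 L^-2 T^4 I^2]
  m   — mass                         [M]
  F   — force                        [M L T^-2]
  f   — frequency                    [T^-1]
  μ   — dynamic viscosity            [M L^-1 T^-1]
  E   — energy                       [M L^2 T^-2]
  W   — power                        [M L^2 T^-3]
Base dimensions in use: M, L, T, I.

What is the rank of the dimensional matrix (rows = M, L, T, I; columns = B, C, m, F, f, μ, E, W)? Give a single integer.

4

Exponent matrix [M,L,T,I] × [B,C,m,F,f,μ,E,W]:
  M: [ 1 -1  1  1  0  1  1  1]
  L: [ 0 -2  0  1  0 -1  2  2]
  T: [-2  4  0 -2 -1 -1 -2 -3]
  I: [-1  2  0  0  0  0  0  0]
Echelon form has 4 nonzero rows (pivots: B,C,m,F)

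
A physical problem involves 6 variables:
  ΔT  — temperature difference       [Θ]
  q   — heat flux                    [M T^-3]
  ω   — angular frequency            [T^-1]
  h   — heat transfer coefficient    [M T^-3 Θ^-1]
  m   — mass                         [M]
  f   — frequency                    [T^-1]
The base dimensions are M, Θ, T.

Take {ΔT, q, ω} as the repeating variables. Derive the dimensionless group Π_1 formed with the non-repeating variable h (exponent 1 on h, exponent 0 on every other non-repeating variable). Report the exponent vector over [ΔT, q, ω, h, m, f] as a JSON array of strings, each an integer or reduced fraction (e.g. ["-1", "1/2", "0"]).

Write exponents as rows M,Θ,T / cols ΔT,q,ω,h,m,f:
  M: [ 0  1  0  1  1  0]
  Θ: [ 1  0  0 -1  0  0]
  T: [ 0 -3 -1 -3  0 -1]
Echelon form has 3 nonzero rows (pivots: ΔT,q,ω)
Repeat: ΔT,q,ω; free: h,m,f
RREF:
  r0: [   1    0    0   -1    0    0]
  r1: [   0    1    0    1    1    0]
  r2: [   0    0    1    0   -3    1]
Fix exponent of h at 1, m at 0, f at 0; solve each RREF row for its pivot's exponent:
  r0: exp(ΔT) + (-1)·1 = 0 ⇒ exp(ΔT) = 1
  r1: exp(q) + (1)·1 = 0 ⇒ exp(q) = -1
  r2: exp(ω) + (0)·1 = 0 ⇒ exp(ω) = 0
Π_1 = ΔT · q^-1 · h

["1", "-1", "0", "1", "0", "0"]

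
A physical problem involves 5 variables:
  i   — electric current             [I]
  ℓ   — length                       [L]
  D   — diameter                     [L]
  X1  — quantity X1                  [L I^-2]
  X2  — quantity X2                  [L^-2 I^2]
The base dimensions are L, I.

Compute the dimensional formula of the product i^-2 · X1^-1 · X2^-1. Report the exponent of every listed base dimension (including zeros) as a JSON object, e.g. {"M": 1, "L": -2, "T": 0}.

Dimensional matrix (L×I by i×ℓ×D×X1×X2):
  L: [ 0  1  1  1 -2]
  I: [ 1  0  0 -2  2]
  [L]: (-2)·0+(-1)·1+(-1)·-2 = 1
  [I]: (-2)·1+(-1)·-2+(-1)·2 = -2
⇒ L I^-2

{"L": 1, "I": -2}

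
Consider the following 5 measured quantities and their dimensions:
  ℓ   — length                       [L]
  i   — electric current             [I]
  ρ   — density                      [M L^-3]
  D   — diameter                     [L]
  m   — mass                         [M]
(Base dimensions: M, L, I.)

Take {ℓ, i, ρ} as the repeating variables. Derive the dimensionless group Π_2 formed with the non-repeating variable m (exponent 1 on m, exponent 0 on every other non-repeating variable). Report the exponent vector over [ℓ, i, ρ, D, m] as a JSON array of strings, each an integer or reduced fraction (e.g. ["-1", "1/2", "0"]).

["-3", "0", "-1", "0", "1"]

Write exponents as rows M,L,I / cols ℓ,i,ρ,D,m:
  M: [ 0  0  1  0  1]
  L: [ 1  0 -3  1  0]
  I: [ 0  1  0  0  0]
RREF → pivots at {ℓ,i,ρ} ⇒ r = 3
Repeat: ℓ,i,ρ; free: D,m
RREF:
  r0: [   1    0    0    1    3]
  r1: [   0    1    0    0    0]
  r2: [   0    0    1    0    1]
Fix exponent of m at 1, D at 0; solve each RREF row for its pivot's exponent:
  r0: exp(ℓ) + (3)·1 = 0 ⇒ exp(ℓ) = -3
  r1: exp(i) + (0)·1 = 0 ⇒ exp(i) = 0
  r2: exp(ρ) + (1)·1 = 0 ⇒ exp(ρ) = -1
Π_2 = ℓ^-3 · ρ^-1 · m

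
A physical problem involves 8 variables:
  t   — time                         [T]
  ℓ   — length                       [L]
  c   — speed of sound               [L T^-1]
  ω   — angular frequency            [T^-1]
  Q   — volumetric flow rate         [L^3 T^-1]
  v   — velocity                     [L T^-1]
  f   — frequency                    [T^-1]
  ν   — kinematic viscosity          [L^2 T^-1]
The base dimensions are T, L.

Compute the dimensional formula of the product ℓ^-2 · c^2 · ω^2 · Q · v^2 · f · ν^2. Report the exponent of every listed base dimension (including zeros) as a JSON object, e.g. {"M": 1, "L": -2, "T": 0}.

Dimensional matrix (T×L by t×ℓ×c×ω×Q×v×f×ν):
  T: [ 1  0 -1 -1 -1 -1 -1 -1]
  L: [ 0  1  1  0  3  1  0  2]
  [T]: (-2)·0+(2)·-1+(2)·-1+(1)·-1+(2)·-1+(1)·-1+(2)·-1 = -10
  [L]: (-2)·1+(2)·1+(2)·0+(1)·3+(2)·1+(1)·0+(2)·2 = 9
⇒ T^-10 L^9

{"T": -10, "L": 9}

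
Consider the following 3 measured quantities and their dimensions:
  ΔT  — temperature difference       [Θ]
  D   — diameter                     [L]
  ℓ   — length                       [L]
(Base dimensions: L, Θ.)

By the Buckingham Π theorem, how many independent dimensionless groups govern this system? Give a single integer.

1

Exponent matrix [L,Θ] × [ΔT,D,ℓ]:
  L: [ 0  1  1]
  Θ: [ 1  0  0]
Echelon form has 2 nonzero rows (pivots: ΔT,D)
3 vars − rank 2 = 1 Π group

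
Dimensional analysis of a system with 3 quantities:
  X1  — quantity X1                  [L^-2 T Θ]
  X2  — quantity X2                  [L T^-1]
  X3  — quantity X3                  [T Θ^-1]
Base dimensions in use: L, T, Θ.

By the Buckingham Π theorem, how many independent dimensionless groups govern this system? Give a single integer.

1

Exponent matrix [L,T,Θ] × [X1,X2,X3]:
  L: [-2  1  0]
  T: [ 1 -1  1]
  Θ: [ 1  0 -1]
RREF → pivots at {X1,X2} ⇒ r = 2
Π count = n − r = 3 − 2 = 1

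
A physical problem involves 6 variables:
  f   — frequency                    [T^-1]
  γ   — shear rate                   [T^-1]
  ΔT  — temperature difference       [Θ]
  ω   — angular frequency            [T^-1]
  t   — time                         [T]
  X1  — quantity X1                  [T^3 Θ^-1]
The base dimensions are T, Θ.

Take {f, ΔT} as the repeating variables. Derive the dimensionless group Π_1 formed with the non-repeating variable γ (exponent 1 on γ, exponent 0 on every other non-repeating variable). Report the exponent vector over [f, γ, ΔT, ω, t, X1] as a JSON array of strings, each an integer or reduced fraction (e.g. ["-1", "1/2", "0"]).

Write exponents as rows T,Θ / cols f,γ,ΔT,ω,t,X1:
  T: [-1 -1  0 -1  1  3]
  Θ: [ 0  0  1  0  0 -1]
Echelon form has 2 nonzero rows (pivots: f,ΔT)
Repeat: f,ΔT; free: γ,ω,t,X1
RREF:
  r0: [   1    1    0    1   -1   -3]
  r1: [   0    0    1    0    0   -1]
Fix exponent of γ at 1, ω at 0, t at 0, X1 at 0; solve each RREF row for its pivot's exponent:
  r0: exp(f) + (1)·1 = 0 ⇒ exp(f) = -1
  r1: exp(ΔT) + (0)·1 = 0 ⇒ exp(ΔT) = 0
Π_1 = f^-1 · γ

["-1", "1", "0", "0", "0", "0"]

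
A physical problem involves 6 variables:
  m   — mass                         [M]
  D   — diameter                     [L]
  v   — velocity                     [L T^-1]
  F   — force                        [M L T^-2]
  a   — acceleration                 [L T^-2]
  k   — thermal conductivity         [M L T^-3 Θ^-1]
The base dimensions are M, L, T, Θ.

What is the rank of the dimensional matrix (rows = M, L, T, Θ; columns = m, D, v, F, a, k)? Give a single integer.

4

Write exponents as rows M,L,T,Θ / cols m,D,v,F,a,k:
  M: [ 1  0  0  1  0  1]
  L: [ 0  1  1  1  1  1]
  T: [ 0  0 -1 -2 -2 -3]
  Θ: [ 0  0  0  0  0 -1]
Echelon form has 4 nonzero rows (pivots: m,D,v,k)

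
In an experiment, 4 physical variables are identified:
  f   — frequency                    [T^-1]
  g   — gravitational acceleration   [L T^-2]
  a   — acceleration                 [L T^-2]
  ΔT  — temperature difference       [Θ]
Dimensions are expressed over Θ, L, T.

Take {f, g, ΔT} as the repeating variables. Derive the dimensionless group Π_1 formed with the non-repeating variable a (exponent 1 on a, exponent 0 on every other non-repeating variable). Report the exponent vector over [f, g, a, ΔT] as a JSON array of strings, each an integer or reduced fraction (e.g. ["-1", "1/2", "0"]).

["0", "-1", "1", "0"]

Write exponents as rows Θ,L,T / cols f,g,a,ΔT:
  Θ: [ 0  0  0  1]
  L: [ 0  1  1  0]
  T: [-1 -2 -2  0]
Row reduction gives pivot columns f,g,ΔT; rank = 3
Pivot set = {f,g,ΔT}, free = {a}
RREF:
  r0: [   1    0    0    0]
  r1: [   0    1    1    0]
  r2: [   0    0    0    1]
Fix exponent of a at 1; solve each RREF row for its pivot's exponent:
  r0: exp(f) + (0)·1 = 0 ⇒ exp(f) = 0
  r1: exp(g) + (1)·1 = 0 ⇒ exp(g) = -1
  r2: exp(ΔT) + (0)·1 = 0 ⇒ exp(ΔT) = 0
Π_1 = g^-1 · a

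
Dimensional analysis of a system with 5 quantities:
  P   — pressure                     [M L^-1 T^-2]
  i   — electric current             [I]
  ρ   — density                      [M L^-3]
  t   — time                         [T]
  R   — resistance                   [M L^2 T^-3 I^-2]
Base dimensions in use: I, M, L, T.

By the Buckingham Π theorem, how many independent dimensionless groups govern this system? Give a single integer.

1

Dimensional matrix (I×M×L×T by P×i×ρ×t×R):
  I: [ 0  1  0  0 -2]
  M: [ 1  0  1  0  1]
  L: [-1  0 -3  0  2]
  T: [-2  0  0  1 -3]
Echelon form has 4 nonzero rows (pivots: P,i,ρ,t)
5 vars − rank 4 = 1 Π group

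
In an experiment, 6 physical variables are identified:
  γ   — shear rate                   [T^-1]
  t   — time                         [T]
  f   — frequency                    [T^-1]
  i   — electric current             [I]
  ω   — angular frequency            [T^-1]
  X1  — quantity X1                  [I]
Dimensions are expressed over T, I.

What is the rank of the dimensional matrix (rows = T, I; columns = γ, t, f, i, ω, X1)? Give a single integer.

Dimensional matrix (T×I by γ×t×f×i×ω×X1):
  T: [-1  1 -1  0 -1  0]
  I: [ 0  0  0  1  0  1]
Echelon form has 2 nonzero rows (pivots: γ,i)

2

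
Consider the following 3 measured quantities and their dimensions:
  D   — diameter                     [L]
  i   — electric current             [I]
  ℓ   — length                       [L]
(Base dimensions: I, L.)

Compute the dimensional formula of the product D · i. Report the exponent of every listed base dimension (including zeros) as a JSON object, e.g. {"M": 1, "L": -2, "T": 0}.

Write exponents as rows I,L / cols D,i,ℓ:
  I: [ 0  1  0]
  L: [ 1  0  1]
  [I]: (1)·0+(1)·1 = 1
  [L]: (1)·1+(1)·0 = 1
⇒ I L

{"I": 1, "L": 1}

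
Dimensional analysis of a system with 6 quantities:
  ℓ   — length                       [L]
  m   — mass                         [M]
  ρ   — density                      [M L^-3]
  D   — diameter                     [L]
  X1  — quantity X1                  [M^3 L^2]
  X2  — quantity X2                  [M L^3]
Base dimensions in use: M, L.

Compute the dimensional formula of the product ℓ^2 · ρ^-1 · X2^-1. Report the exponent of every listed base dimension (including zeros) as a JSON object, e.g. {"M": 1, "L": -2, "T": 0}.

Write exponents as rows M,L / cols ℓ,m,ρ,D,X1,X2:
  M: [ 0  1  1  0  3  1]
  L: [ 1  0 -3  1  2  3]
  [M]: (2)·0+(-1)·1+(-1)·1 = -2
  [L]: (2)·1+(-1)·-3+(-1)·3 = 2
⇒ M^-2 L^2

{"M": -2, "L": 2}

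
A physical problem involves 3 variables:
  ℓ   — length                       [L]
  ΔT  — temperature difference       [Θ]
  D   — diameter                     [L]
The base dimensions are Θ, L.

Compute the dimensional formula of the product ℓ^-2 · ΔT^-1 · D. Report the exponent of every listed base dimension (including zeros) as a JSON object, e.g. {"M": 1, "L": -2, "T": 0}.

Exponent matrix [Θ,L] × [ℓ,ΔT,D]:
  Θ: [ 0  1  0]
  L: [ 1  0  1]
  [Θ]: (-2)·0+(-1)·1+(1)·0 = -1
  [L]: (-2)·1+(-1)·0+(1)·1 = -1
⇒ Θ^-1 L^-1

{"Θ": -1, "L": -1}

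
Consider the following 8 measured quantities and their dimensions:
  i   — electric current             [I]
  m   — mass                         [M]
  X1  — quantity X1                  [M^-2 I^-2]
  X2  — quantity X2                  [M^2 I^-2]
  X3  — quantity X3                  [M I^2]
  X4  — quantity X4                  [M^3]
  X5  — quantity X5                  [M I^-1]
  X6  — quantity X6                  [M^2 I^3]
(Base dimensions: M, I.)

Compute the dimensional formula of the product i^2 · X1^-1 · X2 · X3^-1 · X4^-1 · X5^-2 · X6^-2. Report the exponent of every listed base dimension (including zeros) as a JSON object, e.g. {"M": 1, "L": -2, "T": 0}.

{"M": -6, "I": -4}

Write exponents as rows M,I / cols i,m,X1,X2,X3,X4,X5,X6:
  M: [ 0  1 -2  2  1  3  1  2]
  I: [ 1  0 -2 -2  2  0 -1  3]
  [M]: (2)·0+(-1)·-2+(1)·2+(-1)·1+(-1)·3+(-2)·1+(-2)·2 = -6
  [I]: (2)·1+(-1)·-2+(1)·-2+(-1)·2+(-1)·0+(-2)·-1+(-2)·3 = -4
⇒ M^-6 I^-4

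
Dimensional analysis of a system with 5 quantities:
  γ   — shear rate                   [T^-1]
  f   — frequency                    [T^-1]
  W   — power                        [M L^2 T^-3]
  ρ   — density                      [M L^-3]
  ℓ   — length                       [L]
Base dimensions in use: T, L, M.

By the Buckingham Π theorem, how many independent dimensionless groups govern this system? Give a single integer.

2

Write exponents as rows T,L,M / cols γ,f,W,ρ,ℓ:
  T: [-1 -1 -3  0  0]
  L: [ 0  0  2 -3  1]
  M: [ 0  0  1  1  0]
RREF → pivots at {γ,W,ρ} ⇒ r = 3
5 vars − rank 3 = 2 Π groups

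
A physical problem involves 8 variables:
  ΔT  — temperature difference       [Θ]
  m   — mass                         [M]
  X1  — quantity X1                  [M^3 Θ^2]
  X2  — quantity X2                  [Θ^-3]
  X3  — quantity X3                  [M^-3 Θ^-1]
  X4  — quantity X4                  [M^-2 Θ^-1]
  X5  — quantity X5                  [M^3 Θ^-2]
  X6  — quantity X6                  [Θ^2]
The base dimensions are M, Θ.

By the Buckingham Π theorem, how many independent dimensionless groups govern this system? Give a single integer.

6

Exponent matrix [M,Θ] × [ΔT,m,X1,X2,X3,X4,X5,X6]:
  M: [ 0  1  3  0 -3 -2  3  0]
  Θ: [ 1  0  2 -3 -1 -1 -2  2]
Row reduction gives pivot columns ΔT,m; rank = 2
n=8, r=2 ⇒ 6 dimensionless groups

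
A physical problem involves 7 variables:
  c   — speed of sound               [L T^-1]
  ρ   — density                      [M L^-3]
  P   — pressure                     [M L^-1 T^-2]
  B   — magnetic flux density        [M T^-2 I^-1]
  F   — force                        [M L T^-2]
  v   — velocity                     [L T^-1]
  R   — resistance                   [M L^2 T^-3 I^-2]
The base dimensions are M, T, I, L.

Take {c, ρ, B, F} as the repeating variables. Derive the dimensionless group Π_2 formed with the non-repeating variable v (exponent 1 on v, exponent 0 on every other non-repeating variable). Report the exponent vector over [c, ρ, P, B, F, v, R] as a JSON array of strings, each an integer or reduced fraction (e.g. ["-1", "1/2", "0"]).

Dimensional matrix (M×T×I×L by c×ρ×P×B×F×v×R):
  M: [ 0  1  1  1  1  0  1]
  T: [-1  0 -2 -2 -2 -1 -3]
  I: [ 0  0  0 -1  0  0 -2]
  L: [ 1 -3 -1  0  1  1  2]
Echelon form has 4 nonzero rows (pivots: c,ρ,B,F)
Pivot set = {c,ρ,B,F}, free = {P,v,R}
RREF:
  r0: [   1    0    2    0    0    1   -1]
  r1: [   0    1    1    0    0    0   -1]
  r2: [   0    0    0    1    0    0    2]
  r3: [   0    0    0    0    1    0    0]
Fix exponent of v at 1, P at 0, R at 0; solve each RREF row for its pivot's exponent:
  r0: exp(c) + (1)·1 = 0 ⇒ exp(c) = -1
  r1: exp(ρ) + (0)·1 = 0 ⇒ exp(ρ) = 0
  r2: exp(B) + (0)·1 = 0 ⇒ exp(B) = 0
  r3: exp(F) + (0)·1 = 0 ⇒ exp(F) = 0
Π_2 = c^-1 · v

["-1", "0", "0", "0", "0", "1", "0"]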